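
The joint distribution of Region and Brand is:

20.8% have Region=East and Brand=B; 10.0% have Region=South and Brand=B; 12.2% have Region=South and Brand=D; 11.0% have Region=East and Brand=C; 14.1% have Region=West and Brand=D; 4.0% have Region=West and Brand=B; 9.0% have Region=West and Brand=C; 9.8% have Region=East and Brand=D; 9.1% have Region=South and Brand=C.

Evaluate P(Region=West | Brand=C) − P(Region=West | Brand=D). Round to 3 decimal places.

-0.081

P(Brand=C) = 0.091 + 0.110 + 0.090 = 0.291; P(Region=West | Brand=C) = 0.090/0.291 = 0.3093.
P(Brand=D) = 0.122 + 0.098 + 0.141 = 0.361; P(Region=West | Brand=D) = 0.141/0.361 = 0.3906.
Difference = -0.081.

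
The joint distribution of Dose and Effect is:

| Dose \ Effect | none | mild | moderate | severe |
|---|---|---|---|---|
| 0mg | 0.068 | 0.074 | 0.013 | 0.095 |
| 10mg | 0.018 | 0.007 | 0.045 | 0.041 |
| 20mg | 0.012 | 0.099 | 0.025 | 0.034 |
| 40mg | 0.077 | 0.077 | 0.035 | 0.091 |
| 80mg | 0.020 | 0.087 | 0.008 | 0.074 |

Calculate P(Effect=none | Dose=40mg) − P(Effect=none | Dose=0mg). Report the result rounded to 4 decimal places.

P(Dose=40mg) = 0.077 + 0.077 + 0.035 + 0.091 = 0.280; P(Effect=none | Dose=40mg) = 0.077/0.280 = 0.27500.
P(Dose=0mg) = 0.068 + 0.074 + 0.013 + 0.095 = 0.250; P(Effect=none | Dose=0mg) = 0.068/0.250 = 0.27200.
Difference = 0.0030.

0.0030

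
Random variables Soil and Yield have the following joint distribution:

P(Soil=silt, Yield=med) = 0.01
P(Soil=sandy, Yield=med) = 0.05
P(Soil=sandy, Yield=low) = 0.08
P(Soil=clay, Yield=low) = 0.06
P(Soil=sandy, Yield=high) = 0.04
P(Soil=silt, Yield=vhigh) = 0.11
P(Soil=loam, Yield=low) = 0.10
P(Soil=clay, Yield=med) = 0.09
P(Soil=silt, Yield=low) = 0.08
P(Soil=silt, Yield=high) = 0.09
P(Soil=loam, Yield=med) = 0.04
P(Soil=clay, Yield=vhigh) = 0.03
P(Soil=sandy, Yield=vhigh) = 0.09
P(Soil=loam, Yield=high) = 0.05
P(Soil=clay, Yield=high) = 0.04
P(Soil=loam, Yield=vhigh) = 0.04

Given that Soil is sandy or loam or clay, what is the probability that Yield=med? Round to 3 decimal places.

P(Soil=sandy) = 0.08 + 0.05 + 0.04 + 0.09 = 0.26.
P(Soil=loam) = 0.10 + 0.04 + 0.05 + 0.04 = 0.23.
P(Soil=clay) = 0.06 + 0.09 + 0.04 + 0.03 = 0.22.
P(Soil ∈ {sandy, loam, clay}) = 0.26 + 0.23 + 0.22 = 0.71; P(Yield=med, Soil ∈ {sandy, loam, clay}) = 0.05 + 0.04 + 0.09 = 0.18.
P(Yield=med | Soil ∈ {sandy, loam, clay}) = 0.18/0.71 = 0.254.

0.254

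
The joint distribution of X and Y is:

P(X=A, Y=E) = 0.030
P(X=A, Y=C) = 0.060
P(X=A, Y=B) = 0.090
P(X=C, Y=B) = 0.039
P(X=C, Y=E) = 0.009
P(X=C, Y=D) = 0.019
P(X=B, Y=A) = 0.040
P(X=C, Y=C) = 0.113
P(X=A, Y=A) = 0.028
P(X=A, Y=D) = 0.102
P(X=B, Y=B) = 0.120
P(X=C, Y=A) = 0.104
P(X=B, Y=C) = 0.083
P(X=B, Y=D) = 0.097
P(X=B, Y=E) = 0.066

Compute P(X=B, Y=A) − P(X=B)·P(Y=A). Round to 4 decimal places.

-0.0298

P(X=B) = 0.040 + 0.120 + 0.083 + 0.097 + 0.066 = 0.406.
P(Y=A) = 0.028 + 0.040 + 0.104 = 0.172.
P(X=B, Y=A) − P(X=B)P(Y=A) = 0.040 − 0.406×0.172 = -0.0298.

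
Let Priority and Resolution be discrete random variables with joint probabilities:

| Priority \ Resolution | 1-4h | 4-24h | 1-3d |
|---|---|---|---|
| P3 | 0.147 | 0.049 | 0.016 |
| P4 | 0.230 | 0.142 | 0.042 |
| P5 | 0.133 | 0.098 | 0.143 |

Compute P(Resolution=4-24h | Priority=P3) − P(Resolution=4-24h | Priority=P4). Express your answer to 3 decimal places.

-0.112

P(Priority=P3) = 0.147 + 0.049 + 0.016 = 0.212; P(Resolution=4-24h | Priority=P3) = 0.049/0.212 = 0.2311.
P(Priority=P4) = 0.230 + 0.142 + 0.042 = 0.414; P(Resolution=4-24h | Priority=P4) = 0.142/0.414 = 0.3430.
Difference = -0.112.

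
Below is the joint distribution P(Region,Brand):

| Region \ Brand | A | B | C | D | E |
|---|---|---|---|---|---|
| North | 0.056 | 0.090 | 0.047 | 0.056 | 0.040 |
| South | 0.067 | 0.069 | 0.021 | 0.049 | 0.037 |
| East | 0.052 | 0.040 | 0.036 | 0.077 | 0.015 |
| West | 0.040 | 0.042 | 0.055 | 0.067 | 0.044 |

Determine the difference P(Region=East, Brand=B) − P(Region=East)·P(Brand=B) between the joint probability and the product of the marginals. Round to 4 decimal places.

-0.0130

P(Region=East) = 0.052 + 0.040 + 0.036 + 0.077 + 0.015 = 0.220.
P(Brand=B) = 0.090 + 0.069 + 0.040 + 0.042 = 0.241.
P(Region=East, Brand=B) − P(Region=East)P(Brand=B) = 0.040 − 0.220×0.241 = -0.0130.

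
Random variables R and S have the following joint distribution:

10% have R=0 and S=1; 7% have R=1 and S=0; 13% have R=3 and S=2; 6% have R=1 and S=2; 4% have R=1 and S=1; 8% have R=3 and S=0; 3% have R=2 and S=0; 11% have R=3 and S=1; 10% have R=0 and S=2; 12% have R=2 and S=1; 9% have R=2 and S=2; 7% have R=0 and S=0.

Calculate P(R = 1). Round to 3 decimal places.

0.170

P(R=1) = 0.07 + 0.04 + 0.06 = 0.17.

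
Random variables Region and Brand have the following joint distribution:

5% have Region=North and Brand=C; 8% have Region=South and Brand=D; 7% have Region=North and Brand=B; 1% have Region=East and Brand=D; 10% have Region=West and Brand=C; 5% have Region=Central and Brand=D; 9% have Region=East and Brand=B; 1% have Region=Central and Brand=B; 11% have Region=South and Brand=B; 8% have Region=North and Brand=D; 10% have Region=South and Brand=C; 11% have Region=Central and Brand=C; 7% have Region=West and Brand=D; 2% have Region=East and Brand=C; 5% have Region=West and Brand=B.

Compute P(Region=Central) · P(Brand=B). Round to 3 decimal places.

P(Region=Central) = 0.01 + 0.11 + 0.05 = 0.17.
P(Brand=B) = 0.07 + 0.11 + 0.09 + 0.05 + 0.01 = 0.33.
Product: 0.17 × 0.33 = 0.056.

0.056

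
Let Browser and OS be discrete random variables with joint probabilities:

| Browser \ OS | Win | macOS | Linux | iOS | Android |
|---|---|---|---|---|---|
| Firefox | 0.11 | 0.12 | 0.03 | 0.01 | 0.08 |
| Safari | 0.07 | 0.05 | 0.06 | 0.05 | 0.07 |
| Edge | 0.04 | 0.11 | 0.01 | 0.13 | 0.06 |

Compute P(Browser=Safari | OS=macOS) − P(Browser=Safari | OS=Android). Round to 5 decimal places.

-0.15476

P(OS=macOS) = 0.12 + 0.05 + 0.11 = 0.28; P(Browser=Safari | OS=macOS) = 0.05/0.28 = 0.178571.
P(OS=Android) = 0.08 + 0.07 + 0.06 = 0.21; P(Browser=Safari | OS=Android) = 0.07/0.21 = 0.333333.
Difference = -0.15476.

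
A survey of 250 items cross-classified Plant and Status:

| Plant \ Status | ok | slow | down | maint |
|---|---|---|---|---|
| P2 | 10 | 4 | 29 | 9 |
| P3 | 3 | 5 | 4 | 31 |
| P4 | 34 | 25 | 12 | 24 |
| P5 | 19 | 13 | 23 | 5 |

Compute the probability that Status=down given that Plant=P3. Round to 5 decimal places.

Total with Plant=P3: 3 + 5 + 4 + 31 = 43.
P(Status=down | Plant=P3) = 4/43 = 0.09302.

0.09302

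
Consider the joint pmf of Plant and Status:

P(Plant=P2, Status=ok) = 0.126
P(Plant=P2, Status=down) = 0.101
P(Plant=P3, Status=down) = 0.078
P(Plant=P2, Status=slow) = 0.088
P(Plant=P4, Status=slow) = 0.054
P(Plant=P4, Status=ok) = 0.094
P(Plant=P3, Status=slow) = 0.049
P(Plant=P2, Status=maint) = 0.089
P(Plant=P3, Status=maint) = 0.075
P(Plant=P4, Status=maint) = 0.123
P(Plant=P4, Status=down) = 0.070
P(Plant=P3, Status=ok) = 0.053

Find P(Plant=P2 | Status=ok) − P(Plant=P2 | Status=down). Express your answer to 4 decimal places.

P(Status=ok) = 0.126 + 0.053 + 0.094 = 0.273; P(Plant=P2 | Status=ok) = 0.126/0.273 = 0.46154.
P(Status=down) = 0.101 + 0.078 + 0.070 = 0.249; P(Plant=P2 | Status=down) = 0.101/0.249 = 0.40562.
Difference = 0.0559.

0.0559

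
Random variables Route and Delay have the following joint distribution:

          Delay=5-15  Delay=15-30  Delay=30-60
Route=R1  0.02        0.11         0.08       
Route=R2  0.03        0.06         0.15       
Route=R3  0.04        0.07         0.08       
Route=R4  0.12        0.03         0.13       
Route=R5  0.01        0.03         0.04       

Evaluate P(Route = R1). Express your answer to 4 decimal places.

P(Route=R1) = 0.02 + 0.11 + 0.08 = 0.21.

0.2100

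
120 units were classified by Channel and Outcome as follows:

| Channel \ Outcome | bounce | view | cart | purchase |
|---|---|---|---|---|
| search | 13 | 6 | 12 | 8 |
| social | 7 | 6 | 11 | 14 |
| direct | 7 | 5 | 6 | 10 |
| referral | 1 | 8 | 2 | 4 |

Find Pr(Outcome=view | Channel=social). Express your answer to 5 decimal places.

Total with Channel=social: 7 + 6 + 11 + 14 = 38.
P(Outcome=view | Channel=social) = 6/38 = 0.15789.

0.15789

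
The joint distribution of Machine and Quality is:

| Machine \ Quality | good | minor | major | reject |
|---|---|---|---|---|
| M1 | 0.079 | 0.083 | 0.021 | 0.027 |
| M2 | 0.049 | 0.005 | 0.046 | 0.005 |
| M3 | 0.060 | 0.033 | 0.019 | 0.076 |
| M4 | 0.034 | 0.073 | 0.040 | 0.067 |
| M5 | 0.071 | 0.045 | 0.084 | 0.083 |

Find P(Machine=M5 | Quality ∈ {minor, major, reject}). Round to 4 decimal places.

0.2999

P(Quality=minor) = 0.083 + 0.005 + 0.033 + 0.073 + 0.045 = 0.239.
P(Quality=major) = 0.021 + 0.046 + 0.019 + 0.040 + 0.084 = 0.210.
P(Quality=reject) = 0.027 + 0.005 + 0.076 + 0.067 + 0.083 = 0.258.
P(Quality ∈ {minor, major, reject}) = 0.239 + 0.210 + 0.258 = 0.707; P(Machine=M5, Quality ∈ {minor, major, reject}) = 0.045 + 0.084 + 0.083 = 0.212.
P(Machine=M5 | Quality ∈ {minor, major, reject}) = 0.212/0.707 = 0.2999.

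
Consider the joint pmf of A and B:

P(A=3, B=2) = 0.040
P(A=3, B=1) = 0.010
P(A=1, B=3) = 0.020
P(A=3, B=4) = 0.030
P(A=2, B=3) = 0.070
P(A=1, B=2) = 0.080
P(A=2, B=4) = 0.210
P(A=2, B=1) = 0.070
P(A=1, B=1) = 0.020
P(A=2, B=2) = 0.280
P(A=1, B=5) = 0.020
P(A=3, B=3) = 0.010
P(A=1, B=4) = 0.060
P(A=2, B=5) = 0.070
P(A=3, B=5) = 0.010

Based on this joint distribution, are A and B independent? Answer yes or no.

Every cell satisfies P(A,B) = P(A)·P(B). For instance P(A=1) = 0.200, P(B=4) = 0.300, and 0.200×0.300 = 0.060 matches the joint entry. So A and B are independent.

yes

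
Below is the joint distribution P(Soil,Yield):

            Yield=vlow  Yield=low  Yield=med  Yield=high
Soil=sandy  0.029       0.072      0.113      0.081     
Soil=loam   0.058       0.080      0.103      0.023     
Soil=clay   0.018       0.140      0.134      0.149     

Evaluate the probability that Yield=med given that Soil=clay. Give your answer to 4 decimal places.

P(Soil=clay) = 0.018 + 0.140 + 0.134 + 0.149 = 0.441.
P(Yield=med | Soil=clay) = 0.134/0.441 = 0.3039.

0.3039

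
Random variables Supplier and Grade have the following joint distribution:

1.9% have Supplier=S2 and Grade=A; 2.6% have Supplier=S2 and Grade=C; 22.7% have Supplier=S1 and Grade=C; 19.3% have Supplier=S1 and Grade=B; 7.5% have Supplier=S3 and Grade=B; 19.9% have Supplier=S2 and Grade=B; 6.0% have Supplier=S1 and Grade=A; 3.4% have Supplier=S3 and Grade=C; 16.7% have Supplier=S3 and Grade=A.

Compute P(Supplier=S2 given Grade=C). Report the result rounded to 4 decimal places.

0.0906

P(Grade=C) = 0.227 + 0.026 + 0.034 = 0.287.
P(Supplier=S2 | Grade=C) = 0.026/0.287 = 0.0906.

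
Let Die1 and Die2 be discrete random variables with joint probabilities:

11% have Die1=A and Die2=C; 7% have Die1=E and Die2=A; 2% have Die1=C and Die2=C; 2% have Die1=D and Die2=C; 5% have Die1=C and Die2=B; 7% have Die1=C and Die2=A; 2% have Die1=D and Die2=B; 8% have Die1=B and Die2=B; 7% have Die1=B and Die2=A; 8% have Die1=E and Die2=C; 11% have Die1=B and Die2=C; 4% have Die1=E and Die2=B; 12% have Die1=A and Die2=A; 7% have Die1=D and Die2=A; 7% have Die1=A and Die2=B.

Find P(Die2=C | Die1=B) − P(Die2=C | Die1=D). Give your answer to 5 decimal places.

0.24126

P(Die1=B) = 0.07 + 0.08 + 0.11 = 0.26; P(Die2=C | Die1=B) = 0.11/0.26 = 0.423077.
P(Die1=D) = 0.07 + 0.02 + 0.02 = 0.11; P(Die2=C | Die1=D) = 0.02/0.11 = 0.181818.
Difference = 0.24126.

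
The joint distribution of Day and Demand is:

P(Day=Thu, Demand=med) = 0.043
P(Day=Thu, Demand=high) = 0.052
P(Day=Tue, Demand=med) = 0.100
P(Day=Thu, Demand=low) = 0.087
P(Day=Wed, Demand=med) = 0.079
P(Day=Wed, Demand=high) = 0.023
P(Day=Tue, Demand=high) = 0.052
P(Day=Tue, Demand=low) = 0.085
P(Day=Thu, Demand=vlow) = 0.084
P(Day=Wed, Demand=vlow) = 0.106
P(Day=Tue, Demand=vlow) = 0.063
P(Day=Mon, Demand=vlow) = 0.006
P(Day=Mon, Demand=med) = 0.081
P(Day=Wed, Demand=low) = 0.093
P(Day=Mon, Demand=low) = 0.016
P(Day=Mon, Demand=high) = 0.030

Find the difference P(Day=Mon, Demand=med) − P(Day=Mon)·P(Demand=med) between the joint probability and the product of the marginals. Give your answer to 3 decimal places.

P(Day=Mon) = 0.006 + 0.016 + 0.081 + 0.030 = 0.133.
P(Demand=med) = 0.081 + 0.100 + 0.079 + 0.043 = 0.303.
P(Day=Mon, Demand=med) − P(Day=Mon)P(Demand=med) = 0.081 − 0.133×0.303 = 0.041.

0.041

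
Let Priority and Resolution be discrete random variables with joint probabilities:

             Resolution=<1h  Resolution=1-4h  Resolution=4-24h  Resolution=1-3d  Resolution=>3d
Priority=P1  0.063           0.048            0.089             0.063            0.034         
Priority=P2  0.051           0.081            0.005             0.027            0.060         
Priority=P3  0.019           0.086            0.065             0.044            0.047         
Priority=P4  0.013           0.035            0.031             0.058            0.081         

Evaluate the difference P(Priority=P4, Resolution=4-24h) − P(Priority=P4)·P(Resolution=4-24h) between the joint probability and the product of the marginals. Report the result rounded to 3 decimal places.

-0.010

P(Priority=P4) = 0.013 + 0.035 + 0.031 + 0.058 + 0.081 = 0.218.
P(Resolution=4-24h) = 0.089 + 0.005 + 0.065 + 0.031 = 0.190.
P(Priority=P4, Resolution=4-24h) − P(Priority=P4)P(Resolution=4-24h) = 0.031 − 0.218×0.190 = -0.010.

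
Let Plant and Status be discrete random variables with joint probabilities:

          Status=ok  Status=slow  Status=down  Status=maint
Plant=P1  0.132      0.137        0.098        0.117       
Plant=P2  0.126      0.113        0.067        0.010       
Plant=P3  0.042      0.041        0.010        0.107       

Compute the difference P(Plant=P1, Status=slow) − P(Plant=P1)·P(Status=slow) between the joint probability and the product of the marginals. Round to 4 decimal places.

-0.0038

P(Plant=P1) = 0.132 + 0.137 + 0.098 + 0.117 = 0.484.
P(Status=slow) = 0.137 + 0.113 + 0.041 = 0.291.
P(Plant=P1, Status=slow) − P(Plant=P1)P(Status=slow) = 0.137 − 0.484×0.291 = -0.0038.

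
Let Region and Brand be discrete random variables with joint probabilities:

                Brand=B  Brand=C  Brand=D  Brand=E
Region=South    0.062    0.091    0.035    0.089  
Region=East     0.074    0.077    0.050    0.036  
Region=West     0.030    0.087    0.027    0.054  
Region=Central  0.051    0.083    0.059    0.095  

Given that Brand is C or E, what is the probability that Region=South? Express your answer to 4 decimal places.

P(Brand=C) = 0.091 + 0.077 + 0.087 + 0.083 = 0.338.
P(Brand=E) = 0.089 + 0.036 + 0.054 + 0.095 = 0.274.
P(Brand ∈ {C, E}) = 0.338 + 0.274 = 0.612; P(Region=South, Brand ∈ {C, E}) = 0.091 + 0.089 = 0.180.
P(Region=South | Brand ∈ {C, E}) = 0.180/0.612 = 0.2941.

0.2941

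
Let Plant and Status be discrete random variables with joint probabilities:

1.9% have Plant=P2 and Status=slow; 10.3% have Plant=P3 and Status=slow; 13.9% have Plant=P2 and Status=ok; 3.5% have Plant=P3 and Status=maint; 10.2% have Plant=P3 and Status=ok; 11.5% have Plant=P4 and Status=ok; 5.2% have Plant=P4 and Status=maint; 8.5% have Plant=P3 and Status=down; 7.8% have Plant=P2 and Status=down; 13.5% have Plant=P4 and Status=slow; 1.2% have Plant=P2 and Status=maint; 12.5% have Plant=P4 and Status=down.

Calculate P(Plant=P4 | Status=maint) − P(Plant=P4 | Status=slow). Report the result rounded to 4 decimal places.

-0.0000

P(Status=maint) = 0.012 + 0.035 + 0.052 = 0.099; P(Plant=P4 | Status=maint) = 0.052/0.099 = 0.52525.
P(Status=slow) = 0.019 + 0.103 + 0.135 = 0.257; P(Plant=P4 | Status=slow) = 0.135/0.257 = 0.52529.
Difference = -0.0000.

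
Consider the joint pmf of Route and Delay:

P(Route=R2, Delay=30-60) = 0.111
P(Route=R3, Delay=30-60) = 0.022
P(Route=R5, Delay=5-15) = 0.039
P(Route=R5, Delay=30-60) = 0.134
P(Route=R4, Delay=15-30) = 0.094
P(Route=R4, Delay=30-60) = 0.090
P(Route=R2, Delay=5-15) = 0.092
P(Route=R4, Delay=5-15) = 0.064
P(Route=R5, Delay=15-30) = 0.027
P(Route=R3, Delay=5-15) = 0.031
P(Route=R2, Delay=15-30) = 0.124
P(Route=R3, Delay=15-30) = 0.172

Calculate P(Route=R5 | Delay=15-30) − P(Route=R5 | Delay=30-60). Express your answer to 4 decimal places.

P(Delay=15-30) = 0.124 + 0.172 + 0.094 + 0.027 = 0.417; P(Route=R5 | Delay=15-30) = 0.027/0.417 = 0.06475.
P(Delay=30-60) = 0.111 + 0.022 + 0.090 + 0.134 = 0.357; P(Route=R5 | Delay=30-60) = 0.134/0.357 = 0.37535.
Difference = -0.3106.

-0.3106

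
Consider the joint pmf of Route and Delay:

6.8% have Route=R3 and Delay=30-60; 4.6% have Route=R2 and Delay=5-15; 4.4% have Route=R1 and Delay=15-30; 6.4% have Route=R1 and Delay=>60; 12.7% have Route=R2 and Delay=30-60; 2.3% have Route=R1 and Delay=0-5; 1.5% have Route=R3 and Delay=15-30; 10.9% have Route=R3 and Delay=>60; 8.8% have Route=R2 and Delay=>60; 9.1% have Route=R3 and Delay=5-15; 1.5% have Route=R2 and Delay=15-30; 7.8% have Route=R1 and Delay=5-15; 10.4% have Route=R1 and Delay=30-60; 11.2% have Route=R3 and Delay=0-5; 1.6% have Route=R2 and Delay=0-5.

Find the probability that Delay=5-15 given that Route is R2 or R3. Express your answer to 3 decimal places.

0.199

P(Route=R2) = 0.016 + 0.046 + 0.015 + 0.127 + 0.088 = 0.292.
P(Route=R3) = 0.112 + 0.091 + 0.015 + 0.068 + 0.109 = 0.395.
P(Route ∈ {R2, R3}) = 0.292 + 0.395 = 0.687; P(Delay=5-15, Route ∈ {R2, R3}) = 0.046 + 0.091 = 0.137.
P(Delay=5-15 | Route ∈ {R2, R3}) = 0.137/0.687 = 0.199.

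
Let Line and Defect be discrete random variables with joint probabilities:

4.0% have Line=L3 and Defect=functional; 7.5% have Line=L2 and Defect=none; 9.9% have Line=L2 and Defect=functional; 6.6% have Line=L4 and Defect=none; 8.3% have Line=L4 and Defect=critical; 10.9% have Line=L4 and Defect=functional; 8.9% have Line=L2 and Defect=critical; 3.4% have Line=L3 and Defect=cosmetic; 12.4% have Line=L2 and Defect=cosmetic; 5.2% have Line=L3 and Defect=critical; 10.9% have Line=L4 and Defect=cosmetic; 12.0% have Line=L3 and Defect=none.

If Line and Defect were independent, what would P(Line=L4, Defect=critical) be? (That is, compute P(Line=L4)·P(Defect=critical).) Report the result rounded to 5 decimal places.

P(Line=L4) = 0.066 + 0.109 + 0.109 + 0.083 = 0.367.
P(Defect=critical) = 0.089 + 0.052 + 0.083 = 0.224.
Product: 0.367 × 0.224 = 0.08221.

0.08221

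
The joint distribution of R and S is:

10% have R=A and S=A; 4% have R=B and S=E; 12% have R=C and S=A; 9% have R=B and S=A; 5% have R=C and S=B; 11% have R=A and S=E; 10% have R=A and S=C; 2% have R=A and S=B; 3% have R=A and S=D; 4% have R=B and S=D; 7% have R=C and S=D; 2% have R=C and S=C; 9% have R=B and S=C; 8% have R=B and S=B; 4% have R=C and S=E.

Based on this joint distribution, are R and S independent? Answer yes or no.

P(R=C) = 0.30 and P(S=C) = 0.21, so their product is 0.0630, but P(R=C, S=C) = 0.02. Since these differ, R and S are not independent.

no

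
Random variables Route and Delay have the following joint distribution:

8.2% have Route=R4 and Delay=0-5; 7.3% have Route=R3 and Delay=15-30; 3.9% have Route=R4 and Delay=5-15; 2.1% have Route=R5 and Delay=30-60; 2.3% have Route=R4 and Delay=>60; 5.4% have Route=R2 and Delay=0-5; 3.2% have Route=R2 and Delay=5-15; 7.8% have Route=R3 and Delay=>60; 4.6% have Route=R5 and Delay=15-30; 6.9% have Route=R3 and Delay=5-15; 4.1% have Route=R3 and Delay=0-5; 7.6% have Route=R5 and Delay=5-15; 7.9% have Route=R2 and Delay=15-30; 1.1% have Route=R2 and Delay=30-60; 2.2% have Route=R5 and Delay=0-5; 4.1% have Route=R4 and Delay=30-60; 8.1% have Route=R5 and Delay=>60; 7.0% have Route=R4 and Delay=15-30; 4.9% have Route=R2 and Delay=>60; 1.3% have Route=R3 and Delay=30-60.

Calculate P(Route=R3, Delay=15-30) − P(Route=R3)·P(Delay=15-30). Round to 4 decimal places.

P(Route=R3) = 0.041 + 0.069 + 0.073 + 0.013 + 0.078 = 0.274.
P(Delay=15-30) = 0.079 + 0.073 + 0.070 + 0.046 = 0.268.
P(Route=R3, Delay=15-30) − P(Route=R3)P(Delay=15-30) = 0.073 − 0.274×0.268 = -0.0004.

-0.0004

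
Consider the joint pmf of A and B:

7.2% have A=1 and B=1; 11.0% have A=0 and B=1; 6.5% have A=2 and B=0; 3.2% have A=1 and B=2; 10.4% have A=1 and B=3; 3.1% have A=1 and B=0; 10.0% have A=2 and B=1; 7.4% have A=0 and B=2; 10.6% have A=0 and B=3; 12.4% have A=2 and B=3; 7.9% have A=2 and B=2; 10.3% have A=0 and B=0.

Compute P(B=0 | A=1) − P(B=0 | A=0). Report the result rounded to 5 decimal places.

P(A=1) = 0.031 + 0.072 + 0.032 + 0.104 = 0.239; P(B=0 | A=1) = 0.031/0.239 = 0.129707.
P(A=0) = 0.103 + 0.110 + 0.074 + 0.106 = 0.393; P(B=0 | A=0) = 0.103/0.393 = 0.262087.
Difference = -0.13238.

-0.13238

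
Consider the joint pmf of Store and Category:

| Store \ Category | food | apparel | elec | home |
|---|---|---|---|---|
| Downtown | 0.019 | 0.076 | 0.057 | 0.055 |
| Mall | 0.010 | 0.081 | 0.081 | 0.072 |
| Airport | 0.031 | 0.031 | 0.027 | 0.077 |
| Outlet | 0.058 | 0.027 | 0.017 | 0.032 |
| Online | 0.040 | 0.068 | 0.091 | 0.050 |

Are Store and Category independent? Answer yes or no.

P(Store=Outlet) = 0.134 and P(Category=food) = 0.158, so their product is 0.02117, but P(Store=Outlet, Category=food) = 0.058. Since these differ, Store and Category are not independent.

no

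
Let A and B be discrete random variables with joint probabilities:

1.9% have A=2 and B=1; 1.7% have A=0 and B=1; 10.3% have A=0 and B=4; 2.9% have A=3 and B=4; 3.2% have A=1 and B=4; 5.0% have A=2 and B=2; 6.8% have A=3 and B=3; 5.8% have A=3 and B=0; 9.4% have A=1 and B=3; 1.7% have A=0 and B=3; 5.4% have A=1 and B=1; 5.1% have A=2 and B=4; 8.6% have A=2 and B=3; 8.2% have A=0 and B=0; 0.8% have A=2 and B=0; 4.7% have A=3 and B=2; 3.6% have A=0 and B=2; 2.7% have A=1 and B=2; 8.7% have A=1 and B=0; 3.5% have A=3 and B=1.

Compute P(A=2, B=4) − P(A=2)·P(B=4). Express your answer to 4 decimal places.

0.0050

P(A=2) = 0.008 + 0.019 + 0.050 + 0.086 + 0.051 = 0.214.
P(B=4) = 0.103 + 0.032 + 0.051 + 0.029 = 0.215.
P(A=2, B=4) − P(A=2)P(B=4) = 0.051 − 0.214×0.215 = 0.0050.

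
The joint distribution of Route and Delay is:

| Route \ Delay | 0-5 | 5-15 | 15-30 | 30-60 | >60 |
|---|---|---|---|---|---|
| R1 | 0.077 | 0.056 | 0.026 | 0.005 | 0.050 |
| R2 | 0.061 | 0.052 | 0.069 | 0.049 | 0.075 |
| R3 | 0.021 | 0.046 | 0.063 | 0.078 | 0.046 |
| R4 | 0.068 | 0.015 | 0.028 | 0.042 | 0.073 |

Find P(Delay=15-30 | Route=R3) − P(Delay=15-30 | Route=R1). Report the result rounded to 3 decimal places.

P(Route=R3) = 0.021 + 0.046 + 0.063 + 0.078 + 0.046 = 0.254; P(Delay=15-30 | Route=R3) = 0.063/0.254 = 0.2480.
P(Route=R1) = 0.077 + 0.056 + 0.026 + 0.005 + 0.050 = 0.214; P(Delay=15-30 | Route=R1) = 0.026/0.214 = 0.1215.
Difference = 0.127.

0.127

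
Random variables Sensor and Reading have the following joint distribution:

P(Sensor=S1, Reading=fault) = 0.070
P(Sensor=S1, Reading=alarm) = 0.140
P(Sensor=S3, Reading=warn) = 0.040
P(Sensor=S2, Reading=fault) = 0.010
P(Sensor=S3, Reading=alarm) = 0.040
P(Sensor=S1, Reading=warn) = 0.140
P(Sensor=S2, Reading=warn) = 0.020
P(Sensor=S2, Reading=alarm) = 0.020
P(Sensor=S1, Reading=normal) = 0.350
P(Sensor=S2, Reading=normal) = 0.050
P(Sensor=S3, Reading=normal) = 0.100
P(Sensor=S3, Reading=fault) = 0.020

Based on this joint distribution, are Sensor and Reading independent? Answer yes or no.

Every cell satisfies P(Sensor,Reading) = P(Sensor)·P(Reading). For instance P(Sensor=S3) = 0.200, P(Reading=normal) = 0.500, and 0.200×0.500 = 0.100 matches the joint entry. So Sensor and Reading are independent.

yes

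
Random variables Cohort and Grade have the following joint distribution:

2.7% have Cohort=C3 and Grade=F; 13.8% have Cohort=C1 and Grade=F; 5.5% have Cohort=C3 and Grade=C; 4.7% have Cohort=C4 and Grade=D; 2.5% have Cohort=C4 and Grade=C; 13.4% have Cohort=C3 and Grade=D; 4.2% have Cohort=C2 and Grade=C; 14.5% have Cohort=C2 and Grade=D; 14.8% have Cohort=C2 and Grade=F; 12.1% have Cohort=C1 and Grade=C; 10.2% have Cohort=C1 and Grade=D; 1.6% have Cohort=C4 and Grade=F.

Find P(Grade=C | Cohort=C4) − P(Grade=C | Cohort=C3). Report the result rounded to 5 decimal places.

0.02946

P(Cohort=C4) = 0.025 + 0.047 + 0.016 = 0.088; P(Grade=C | Cohort=C4) = 0.025/0.088 = 0.284091.
P(Cohort=C3) = 0.055 + 0.134 + 0.027 = 0.216; P(Grade=C | Cohort=C3) = 0.055/0.216 = 0.254630.
Difference = 0.02946.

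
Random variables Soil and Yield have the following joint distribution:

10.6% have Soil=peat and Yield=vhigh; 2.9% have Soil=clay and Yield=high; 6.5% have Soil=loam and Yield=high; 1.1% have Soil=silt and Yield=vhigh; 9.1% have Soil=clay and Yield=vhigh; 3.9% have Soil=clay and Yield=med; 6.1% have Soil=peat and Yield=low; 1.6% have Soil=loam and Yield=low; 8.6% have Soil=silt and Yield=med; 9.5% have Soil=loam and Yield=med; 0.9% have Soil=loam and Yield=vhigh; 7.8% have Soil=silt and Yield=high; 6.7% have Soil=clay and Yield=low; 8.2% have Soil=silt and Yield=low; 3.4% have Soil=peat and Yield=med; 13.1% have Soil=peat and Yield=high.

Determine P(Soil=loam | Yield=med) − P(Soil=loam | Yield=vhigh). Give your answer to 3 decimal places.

0.333

P(Yield=med) = 0.095 + 0.039 + 0.086 + 0.034 = 0.254; P(Soil=loam | Yield=med) = 0.095/0.254 = 0.3740.
P(Yield=vhigh) = 0.009 + 0.091 + 0.011 + 0.106 = 0.217; P(Soil=loam | Yield=vhigh) = 0.009/0.217 = 0.0415.
Difference = 0.333.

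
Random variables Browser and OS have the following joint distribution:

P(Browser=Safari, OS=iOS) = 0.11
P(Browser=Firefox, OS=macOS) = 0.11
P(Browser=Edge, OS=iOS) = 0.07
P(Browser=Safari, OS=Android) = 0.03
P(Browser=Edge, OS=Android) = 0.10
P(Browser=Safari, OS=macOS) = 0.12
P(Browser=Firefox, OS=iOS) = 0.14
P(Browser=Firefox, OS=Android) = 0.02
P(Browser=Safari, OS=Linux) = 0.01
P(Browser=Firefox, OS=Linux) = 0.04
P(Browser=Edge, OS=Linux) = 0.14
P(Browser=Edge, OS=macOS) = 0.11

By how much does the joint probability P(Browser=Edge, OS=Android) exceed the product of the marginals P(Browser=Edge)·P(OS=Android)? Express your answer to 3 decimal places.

0.037

P(Browser=Edge) = 0.11 + 0.14 + 0.07 + 0.10 = 0.42.
P(OS=Android) = 0.02 + 0.03 + 0.10 = 0.15.
P(Browser=Edge, OS=Android) − P(Browser=Edge)P(OS=Android) = 0.10 − 0.42×0.15 = 0.037.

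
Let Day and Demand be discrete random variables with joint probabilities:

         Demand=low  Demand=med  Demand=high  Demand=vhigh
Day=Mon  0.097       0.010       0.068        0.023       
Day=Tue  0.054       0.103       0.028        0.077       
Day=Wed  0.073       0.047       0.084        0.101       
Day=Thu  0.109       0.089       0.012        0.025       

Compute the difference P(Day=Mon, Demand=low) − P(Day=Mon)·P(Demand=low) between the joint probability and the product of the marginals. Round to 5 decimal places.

0.03107

P(Day=Mon) = 0.097 + 0.010 + 0.068 + 0.023 = 0.198.
P(Demand=low) = 0.097 + 0.054 + 0.073 + 0.109 = 0.333.
P(Day=Mon, Demand=low) − P(Day=Mon)P(Demand=low) = 0.097 − 0.198×0.333 = 0.03107.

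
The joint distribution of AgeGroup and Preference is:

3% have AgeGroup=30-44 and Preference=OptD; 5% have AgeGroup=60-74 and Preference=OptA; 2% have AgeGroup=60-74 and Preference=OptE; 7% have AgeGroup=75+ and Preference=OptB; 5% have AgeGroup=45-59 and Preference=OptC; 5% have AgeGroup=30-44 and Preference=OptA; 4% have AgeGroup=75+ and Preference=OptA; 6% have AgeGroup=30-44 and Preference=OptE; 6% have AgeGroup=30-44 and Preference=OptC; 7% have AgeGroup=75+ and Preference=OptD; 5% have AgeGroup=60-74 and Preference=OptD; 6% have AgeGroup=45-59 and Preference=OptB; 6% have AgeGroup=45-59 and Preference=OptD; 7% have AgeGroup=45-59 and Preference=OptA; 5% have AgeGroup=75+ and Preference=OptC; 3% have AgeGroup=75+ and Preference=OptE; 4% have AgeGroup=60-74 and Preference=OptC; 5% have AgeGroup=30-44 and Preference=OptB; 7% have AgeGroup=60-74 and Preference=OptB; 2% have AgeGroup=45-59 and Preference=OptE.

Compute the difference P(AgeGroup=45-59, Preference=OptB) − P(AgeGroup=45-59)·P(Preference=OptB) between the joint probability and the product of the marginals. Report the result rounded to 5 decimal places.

-0.00500

P(AgeGroup=45-59) = 0.07 + 0.06 + 0.05 + 0.06 + 0.02 = 0.26.
P(Preference=OptB) = 0.05 + 0.06 + 0.07 + 0.07 = 0.25.
P(AgeGroup=45-59, Preference=OptB) − P(AgeGroup=45-59)P(Preference=OptB) = 0.06 − 0.26×0.25 = -0.00500.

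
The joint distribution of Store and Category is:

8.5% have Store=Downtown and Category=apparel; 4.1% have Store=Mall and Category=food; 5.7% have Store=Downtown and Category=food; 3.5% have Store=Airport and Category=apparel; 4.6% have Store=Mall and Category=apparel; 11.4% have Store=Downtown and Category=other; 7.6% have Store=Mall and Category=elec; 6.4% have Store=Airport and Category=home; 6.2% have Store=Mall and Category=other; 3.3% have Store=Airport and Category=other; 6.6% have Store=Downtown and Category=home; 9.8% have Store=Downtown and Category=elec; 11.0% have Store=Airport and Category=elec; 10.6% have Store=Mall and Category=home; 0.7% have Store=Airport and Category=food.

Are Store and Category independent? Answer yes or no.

no

P(Store=Airport) = 0.249 and P(Category=elec) = 0.284, so their product is 0.07072, but P(Store=Airport, Category=elec) = 0.110. Since these differ, Store and Category are not independent.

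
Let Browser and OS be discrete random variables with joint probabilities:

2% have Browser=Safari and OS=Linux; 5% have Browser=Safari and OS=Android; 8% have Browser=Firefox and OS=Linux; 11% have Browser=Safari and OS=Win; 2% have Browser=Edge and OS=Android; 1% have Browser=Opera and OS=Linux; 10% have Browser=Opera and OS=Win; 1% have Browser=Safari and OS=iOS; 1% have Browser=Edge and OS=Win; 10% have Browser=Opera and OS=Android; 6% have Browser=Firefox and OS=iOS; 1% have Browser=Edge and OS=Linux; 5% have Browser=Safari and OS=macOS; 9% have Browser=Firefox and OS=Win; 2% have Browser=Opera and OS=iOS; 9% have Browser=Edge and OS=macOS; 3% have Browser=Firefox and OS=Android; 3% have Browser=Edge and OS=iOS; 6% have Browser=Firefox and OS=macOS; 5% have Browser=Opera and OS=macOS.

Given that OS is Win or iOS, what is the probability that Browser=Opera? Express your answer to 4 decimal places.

P(OS=Win) = 0.09 + 0.11 + 0.01 + 0.10 = 0.31.
P(OS=iOS) = 0.06 + 0.01 + 0.03 + 0.02 = 0.12.
P(OS ∈ {Win, iOS}) = 0.31 + 0.12 = 0.43; P(Browser=Opera, OS ∈ {Win, iOS}) = 0.10 + 0.02 = 0.12.
P(Browser=Opera | OS ∈ {Win, iOS}) = 0.12/0.43 = 0.2791.

0.2791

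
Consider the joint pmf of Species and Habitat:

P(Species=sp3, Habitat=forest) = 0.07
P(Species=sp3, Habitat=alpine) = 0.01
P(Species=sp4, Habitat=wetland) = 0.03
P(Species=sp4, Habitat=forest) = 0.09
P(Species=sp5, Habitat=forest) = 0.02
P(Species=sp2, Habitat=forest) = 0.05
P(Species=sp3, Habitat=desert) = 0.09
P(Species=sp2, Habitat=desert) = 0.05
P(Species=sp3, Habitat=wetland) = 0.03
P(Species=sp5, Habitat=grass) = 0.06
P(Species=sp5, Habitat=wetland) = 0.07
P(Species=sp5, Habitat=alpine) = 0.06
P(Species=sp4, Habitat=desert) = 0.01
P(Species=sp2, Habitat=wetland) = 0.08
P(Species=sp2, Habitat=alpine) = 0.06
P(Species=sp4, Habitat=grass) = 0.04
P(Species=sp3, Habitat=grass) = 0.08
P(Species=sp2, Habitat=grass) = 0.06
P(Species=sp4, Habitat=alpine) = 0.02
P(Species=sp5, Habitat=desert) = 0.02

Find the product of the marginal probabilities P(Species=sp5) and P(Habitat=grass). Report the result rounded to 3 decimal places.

P(Species=sp5) = 0.02 + 0.06 + 0.07 + 0.02 + 0.06 = 0.23.
P(Habitat=grass) = 0.06 + 0.08 + 0.04 + 0.06 = 0.24.
Product: 0.23 × 0.24 = 0.055.

0.055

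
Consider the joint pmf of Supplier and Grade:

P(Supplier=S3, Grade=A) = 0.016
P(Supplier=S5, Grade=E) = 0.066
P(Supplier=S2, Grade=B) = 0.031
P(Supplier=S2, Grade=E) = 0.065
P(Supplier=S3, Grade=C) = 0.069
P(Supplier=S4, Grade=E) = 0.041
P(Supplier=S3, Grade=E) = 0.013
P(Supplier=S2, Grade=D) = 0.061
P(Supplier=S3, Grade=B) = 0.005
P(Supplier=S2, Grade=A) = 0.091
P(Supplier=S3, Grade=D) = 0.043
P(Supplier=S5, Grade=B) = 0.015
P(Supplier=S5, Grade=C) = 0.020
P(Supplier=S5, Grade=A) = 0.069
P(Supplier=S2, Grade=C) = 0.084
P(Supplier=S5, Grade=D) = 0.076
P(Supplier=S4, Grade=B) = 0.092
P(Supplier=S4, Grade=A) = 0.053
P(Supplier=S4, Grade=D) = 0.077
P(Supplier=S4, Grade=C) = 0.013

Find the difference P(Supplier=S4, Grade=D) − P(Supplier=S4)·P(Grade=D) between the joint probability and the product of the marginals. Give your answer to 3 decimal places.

P(Supplier=S4) = 0.053 + 0.092 + 0.013 + 0.077 + 0.041 = 0.276.
P(Grade=D) = 0.061 + 0.043 + 0.077 + 0.076 = 0.257.
P(Supplier=S4, Grade=D) − P(Supplier=S4)P(Grade=D) = 0.077 − 0.276×0.257 = 0.006.

0.006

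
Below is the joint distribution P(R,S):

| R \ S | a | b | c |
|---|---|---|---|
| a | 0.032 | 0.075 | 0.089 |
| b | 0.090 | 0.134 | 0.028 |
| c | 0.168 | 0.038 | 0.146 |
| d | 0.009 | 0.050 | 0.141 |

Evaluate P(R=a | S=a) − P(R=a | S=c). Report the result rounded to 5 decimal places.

-0.11327

P(S=a) = 0.032 + 0.090 + 0.168 + 0.009 = 0.299; P(R=a | S=a) = 0.032/0.299 = 0.107023.
P(S=c) = 0.089 + 0.028 + 0.146 + 0.141 = 0.404; P(R=a | S=c) = 0.089/0.404 = 0.220297.
Difference = -0.11327.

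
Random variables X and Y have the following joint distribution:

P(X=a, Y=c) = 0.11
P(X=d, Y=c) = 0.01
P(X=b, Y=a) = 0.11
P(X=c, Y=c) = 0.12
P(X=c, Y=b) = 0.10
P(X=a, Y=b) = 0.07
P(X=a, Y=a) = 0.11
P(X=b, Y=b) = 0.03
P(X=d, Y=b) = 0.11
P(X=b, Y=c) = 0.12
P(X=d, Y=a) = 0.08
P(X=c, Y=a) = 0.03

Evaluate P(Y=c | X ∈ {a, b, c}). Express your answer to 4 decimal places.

P(X=a) = 0.11 + 0.07 + 0.11 = 0.29.
P(X=b) = 0.11 + 0.03 + 0.12 = 0.26.
P(X=c) = 0.03 + 0.10 + 0.12 = 0.25.
P(X ∈ {a, b, c}) = 0.29 + 0.26 + 0.25 = 0.80; P(Y=c, X ∈ {a, b, c}) = 0.11 + 0.12 + 0.12 = 0.35.
P(Y=c | X ∈ {a, b, c}) = 0.35/0.80 = 0.4375.

0.4375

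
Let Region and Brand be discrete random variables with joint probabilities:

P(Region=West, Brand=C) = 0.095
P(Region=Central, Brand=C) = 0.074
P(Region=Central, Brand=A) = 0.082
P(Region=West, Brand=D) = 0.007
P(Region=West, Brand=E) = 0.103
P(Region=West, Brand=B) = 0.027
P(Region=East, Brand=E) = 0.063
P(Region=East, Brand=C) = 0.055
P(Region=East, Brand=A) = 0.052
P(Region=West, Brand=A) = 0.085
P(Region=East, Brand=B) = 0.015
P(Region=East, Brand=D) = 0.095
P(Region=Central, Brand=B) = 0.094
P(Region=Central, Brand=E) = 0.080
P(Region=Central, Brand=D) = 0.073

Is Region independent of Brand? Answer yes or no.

no

P(Region=West) = 0.317 and P(Brand=D) = 0.175, so their product is 0.05548, but P(Region=West, Brand=D) = 0.007. Since these differ, Region and Brand are not independent.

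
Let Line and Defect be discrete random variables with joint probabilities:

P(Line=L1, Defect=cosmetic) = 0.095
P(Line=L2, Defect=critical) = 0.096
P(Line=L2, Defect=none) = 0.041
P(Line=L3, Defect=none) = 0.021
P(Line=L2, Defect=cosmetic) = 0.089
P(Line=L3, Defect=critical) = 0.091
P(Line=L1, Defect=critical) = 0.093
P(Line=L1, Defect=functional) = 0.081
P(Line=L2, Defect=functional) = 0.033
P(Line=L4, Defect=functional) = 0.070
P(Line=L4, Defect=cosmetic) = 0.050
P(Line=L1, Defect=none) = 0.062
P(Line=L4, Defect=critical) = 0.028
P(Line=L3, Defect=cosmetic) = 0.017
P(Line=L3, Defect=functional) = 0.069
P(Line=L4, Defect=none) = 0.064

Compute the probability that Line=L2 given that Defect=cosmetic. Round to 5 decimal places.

P(Defect=cosmetic) = 0.095 + 0.089 + 0.017 + 0.050 = 0.251.
P(Line=L2 | Defect=cosmetic) = 0.089/0.251 = 0.35458.

0.35458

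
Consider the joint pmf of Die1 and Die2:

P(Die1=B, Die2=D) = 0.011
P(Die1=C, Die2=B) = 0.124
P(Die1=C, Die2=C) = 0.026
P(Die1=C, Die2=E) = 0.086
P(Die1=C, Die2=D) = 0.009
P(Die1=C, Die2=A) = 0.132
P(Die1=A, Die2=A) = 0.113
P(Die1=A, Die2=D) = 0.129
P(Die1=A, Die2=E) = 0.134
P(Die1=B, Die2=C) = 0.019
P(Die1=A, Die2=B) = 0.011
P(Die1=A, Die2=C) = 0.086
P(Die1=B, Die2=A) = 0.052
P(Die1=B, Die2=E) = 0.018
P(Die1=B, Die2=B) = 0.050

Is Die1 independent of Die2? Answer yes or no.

P(Die1=A) = 0.473 and P(Die2=B) = 0.185, so their product is 0.08751, but P(Die1=A, Die2=B) = 0.011. Since these differ, Die1 and Die2 are not independent.

no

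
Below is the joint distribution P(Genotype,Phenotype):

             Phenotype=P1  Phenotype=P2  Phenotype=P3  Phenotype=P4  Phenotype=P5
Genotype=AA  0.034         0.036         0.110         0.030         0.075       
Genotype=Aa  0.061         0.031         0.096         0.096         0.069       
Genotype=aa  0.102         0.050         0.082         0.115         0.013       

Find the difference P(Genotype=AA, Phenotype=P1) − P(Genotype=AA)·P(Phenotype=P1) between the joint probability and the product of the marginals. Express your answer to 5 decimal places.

P(Genotype=AA) = 0.034 + 0.036 + 0.110 + 0.030 + 0.075 = 0.285.
P(Phenotype=P1) = 0.034 + 0.061 + 0.102 = 0.197.
P(Genotype=AA, Phenotype=P1) − P(Genotype=AA)P(Phenotype=P1) = 0.034 − 0.285×0.197 = -0.02215.

-0.02215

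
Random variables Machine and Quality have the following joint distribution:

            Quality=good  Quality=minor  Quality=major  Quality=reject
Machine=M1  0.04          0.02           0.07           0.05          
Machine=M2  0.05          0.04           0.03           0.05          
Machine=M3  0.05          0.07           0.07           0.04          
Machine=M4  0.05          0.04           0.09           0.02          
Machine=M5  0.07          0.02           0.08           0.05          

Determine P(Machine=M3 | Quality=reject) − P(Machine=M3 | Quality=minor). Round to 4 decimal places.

-0.1779

P(Quality=reject) = 0.05 + 0.05 + 0.04 + 0.02 + 0.05 = 0.21; P(Machine=M3 | Quality=reject) = 0.04/0.21 = 0.19048.
P(Quality=minor) = 0.02 + 0.04 + 0.07 + 0.04 + 0.02 = 0.19; P(Machine=M3 | Quality=minor) = 0.07/0.19 = 0.36842.
Difference = -0.1779.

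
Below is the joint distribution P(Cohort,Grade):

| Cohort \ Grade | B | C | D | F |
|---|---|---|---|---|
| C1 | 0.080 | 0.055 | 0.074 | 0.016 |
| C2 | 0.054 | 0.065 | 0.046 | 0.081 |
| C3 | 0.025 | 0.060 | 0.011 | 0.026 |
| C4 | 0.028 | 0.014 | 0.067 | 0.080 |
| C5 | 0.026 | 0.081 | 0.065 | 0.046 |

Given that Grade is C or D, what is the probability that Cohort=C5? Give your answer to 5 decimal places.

P(Grade=C) = 0.055 + 0.065 + 0.060 + 0.014 + 0.081 = 0.275.
P(Grade=D) = 0.074 + 0.046 + 0.011 + 0.067 + 0.065 = 0.263.
P(Grade ∈ {C, D}) = 0.275 + 0.263 = 0.538; P(Cohort=C5, Grade ∈ {C, D}) = 0.081 + 0.065 = 0.146.
P(Cohort=C5 | Grade ∈ {C, D}) = 0.146/0.538 = 0.27138.

0.27138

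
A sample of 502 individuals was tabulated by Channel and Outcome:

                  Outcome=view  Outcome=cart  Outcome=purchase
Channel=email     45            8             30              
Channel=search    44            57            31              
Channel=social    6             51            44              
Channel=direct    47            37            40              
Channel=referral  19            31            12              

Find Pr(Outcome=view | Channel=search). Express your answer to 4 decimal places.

0.3333

Total with Channel=search: 44 + 57 + 31 = 132.
P(Outcome=view | Channel=search) = 44/132 = 0.3333.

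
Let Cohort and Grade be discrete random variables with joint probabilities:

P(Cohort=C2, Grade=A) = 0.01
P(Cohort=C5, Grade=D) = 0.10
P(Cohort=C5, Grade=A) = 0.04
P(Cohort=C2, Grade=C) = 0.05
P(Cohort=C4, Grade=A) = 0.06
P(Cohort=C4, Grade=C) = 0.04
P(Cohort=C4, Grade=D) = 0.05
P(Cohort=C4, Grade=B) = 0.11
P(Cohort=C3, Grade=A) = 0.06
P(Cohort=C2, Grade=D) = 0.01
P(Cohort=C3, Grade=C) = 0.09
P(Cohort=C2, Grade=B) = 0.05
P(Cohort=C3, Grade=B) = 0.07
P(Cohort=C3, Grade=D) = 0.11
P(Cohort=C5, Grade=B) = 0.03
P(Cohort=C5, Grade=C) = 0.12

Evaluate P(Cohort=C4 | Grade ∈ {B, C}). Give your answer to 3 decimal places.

P(Grade=B) = 0.05 + 0.07 + 0.11 + 0.03 = 0.26.
P(Grade=C) = 0.05 + 0.09 + 0.04 + 0.12 = 0.30.
P(Grade ∈ {B, C}) = 0.26 + 0.30 = 0.56; P(Cohort=C4, Grade ∈ {B, C}) = 0.11 + 0.04 = 0.15.
P(Cohort=C4 | Grade ∈ {B, C}) = 0.15/0.56 = 0.268.

0.268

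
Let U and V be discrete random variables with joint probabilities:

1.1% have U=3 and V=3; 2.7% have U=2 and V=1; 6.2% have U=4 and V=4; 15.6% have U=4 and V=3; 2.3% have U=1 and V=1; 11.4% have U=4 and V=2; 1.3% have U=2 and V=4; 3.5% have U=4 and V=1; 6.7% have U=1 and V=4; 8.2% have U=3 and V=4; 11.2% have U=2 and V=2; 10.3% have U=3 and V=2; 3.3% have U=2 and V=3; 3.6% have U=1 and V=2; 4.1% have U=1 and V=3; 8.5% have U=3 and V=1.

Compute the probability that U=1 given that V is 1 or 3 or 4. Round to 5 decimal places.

0.20630

P(V=1) = 0.023 + 0.027 + 0.085 + 0.035 = 0.170.
P(V=3) = 0.041 + 0.033 + 0.011 + 0.156 = 0.241.
P(V=4) = 0.067 + 0.013 + 0.082 + 0.062 = 0.224.
P(V ∈ {1, 3, 4}) = 0.170 + 0.241 + 0.224 = 0.635; P(U=1, V ∈ {1, 3, 4}) = 0.023 + 0.041 + 0.067 = 0.131.
P(U=1 | V ∈ {1, 3, 4}) = 0.131/0.635 = 0.20630.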